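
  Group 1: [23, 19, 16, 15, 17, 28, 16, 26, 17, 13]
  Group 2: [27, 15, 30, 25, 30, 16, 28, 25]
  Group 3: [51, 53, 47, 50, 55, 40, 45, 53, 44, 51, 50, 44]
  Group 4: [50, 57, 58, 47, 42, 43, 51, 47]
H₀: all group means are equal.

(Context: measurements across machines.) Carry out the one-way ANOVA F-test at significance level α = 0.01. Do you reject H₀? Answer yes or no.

Group means [19.00, 24.50, 48.58, 49.38], grand mean 35.895
SSB = Σnᵢ(x̄ᵢ−x̄)² = 7278.787; SSW = ΣΣ(x−x̄ᵢ)² = 934.792
MSB = 7278.787/3 = 2426.2624; MSW = 934.792/34 = 27.4939
F = MSB/MSW = 88.2474
df = (3, 34)
p-value (upper-tail) = 0.00000
At α=0.01: p < α → reject H₀

reject H₀: yes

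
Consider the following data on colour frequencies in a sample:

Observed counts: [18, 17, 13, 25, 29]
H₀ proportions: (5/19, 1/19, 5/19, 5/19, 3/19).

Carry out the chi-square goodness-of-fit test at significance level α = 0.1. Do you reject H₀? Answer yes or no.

n = 102; E_i = n·p_i = [26.84, 5.37, 26.84, 26.84, 16.11]
χ² = (18−26.84)²/26.84 + (17−5.37)²/5.37 + (13−26.84)²/26.84 + (25−26.84)²/26.84 + (29−16.11)²/16.11 = 45.7033
df = 4
p-value (upper-tail) = 0.00000
At α=0.1: p < α → reject H₀

reject H₀: yes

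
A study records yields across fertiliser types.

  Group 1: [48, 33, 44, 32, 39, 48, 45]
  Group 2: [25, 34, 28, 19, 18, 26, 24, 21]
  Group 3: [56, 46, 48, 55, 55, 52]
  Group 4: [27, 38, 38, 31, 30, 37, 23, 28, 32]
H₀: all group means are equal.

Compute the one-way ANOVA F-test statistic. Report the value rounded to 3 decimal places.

Group means [41.29, 24.38, 52.00, 31.56], grand mean 36.000
SSB = Σnᵢ(x̄ᵢ−x̄)² = 2990.474; SSW = ΣΣ(x−x̄ᵢ)² = 769.526
MSB = 2990.474/3 = 996.8247; MSW = 769.526/26 = 29.5971
F = MSB/MSW = 33.6798
df = (3, 26)

test statistic = 33.680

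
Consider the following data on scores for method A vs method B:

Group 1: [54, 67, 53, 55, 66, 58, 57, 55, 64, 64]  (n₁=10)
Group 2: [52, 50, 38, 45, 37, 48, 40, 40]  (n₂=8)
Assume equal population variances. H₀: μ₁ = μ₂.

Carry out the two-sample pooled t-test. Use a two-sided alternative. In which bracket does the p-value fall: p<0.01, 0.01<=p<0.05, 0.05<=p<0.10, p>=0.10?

x̄₁=59.300, s₁=5.376, n₁=10
x̄₂=43.750, s₂=5.776, n₂=8
s_p² = [9·5.376² + 7·5.776²]/16 = 30.8500
SE = √(s_p²·(1/10+1/8)) = 2.6346
t = (59.300−43.750)/2.6346 = 5.9022
df = 16
p-value (two-sided) = 0.00002
→ bracket: p<0.01

p-value bracket: p<0.01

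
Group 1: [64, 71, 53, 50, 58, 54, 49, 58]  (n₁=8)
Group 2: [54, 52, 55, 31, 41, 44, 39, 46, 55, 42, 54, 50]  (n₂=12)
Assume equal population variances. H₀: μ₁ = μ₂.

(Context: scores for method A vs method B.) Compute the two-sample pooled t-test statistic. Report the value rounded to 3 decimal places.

test statistic = 2.948

x̄₁=57.125, s₁=7.415, n₁=8
x̄₂=46.917, s₂=7.692, n₂=12
s_p² = [7·7.415² + 11·7.692²]/18 = 57.5440
SE = √(s_p²·(1/8+1/12)) = 3.4624
t = (57.125−46.917)/3.4624 = 2.9483
df = 18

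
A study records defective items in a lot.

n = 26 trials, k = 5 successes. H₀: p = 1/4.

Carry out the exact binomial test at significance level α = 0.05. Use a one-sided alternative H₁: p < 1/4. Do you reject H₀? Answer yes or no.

reject H₀: no

Exact binomial: n=26, k=5, p₀=1/4=0.2500
P(X≤5) from Σ C(n,i)·p₀^i·(1−p₀)^(n−i)
p-value (one-sided, H₁ less) = 0.33714
At α=0.05: p ≥ α → fail to reject H₀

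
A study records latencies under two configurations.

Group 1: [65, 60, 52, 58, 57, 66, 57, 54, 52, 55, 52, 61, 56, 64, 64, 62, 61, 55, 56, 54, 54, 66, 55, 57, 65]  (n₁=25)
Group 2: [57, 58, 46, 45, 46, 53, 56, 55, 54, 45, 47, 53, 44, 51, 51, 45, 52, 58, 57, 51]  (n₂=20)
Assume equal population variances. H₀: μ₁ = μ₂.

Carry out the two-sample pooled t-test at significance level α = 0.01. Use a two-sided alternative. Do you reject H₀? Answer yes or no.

x̄₁=58.320, s₁=4.688, n₁=25
x̄₂=51.200, s₂=4.873, n₂=20
s_p² = [24·4.688² + 19·4.873²]/43 = 22.7591
SE = √(s_p²·(1/25+1/20)) = 1.4312
t = (58.320−51.200)/1.4312 = 4.9749
df = 43
p-value (two-sided) = 0.00001
At α=0.01: p < α → reject H₀

reject H₀: yes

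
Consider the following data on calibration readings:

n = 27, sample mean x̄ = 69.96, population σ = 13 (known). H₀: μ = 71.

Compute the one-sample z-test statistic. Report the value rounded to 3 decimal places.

SE = σ/√n = 13/√27 = 2.5019
z = (x̄−μ₀)/SE = (69.96−71)/2.5019 = -0.4157

test statistic = -0.416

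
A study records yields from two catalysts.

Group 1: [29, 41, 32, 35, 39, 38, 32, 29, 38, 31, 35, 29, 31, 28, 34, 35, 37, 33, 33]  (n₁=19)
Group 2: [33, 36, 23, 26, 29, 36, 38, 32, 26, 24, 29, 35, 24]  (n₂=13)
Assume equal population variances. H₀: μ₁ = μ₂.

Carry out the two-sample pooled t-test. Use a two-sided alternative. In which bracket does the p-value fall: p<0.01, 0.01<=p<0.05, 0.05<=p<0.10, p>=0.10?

p-value bracket: 0.01<=p<0.05

x̄₁=33.632, s₁=3.760, n₁=19
x̄₂=30.077, s₂=5.235, n₂=13
s_p² = [18·3.760² + 12·5.235²]/30 = 19.4448
SE = √(s_p²·(1/19+1/13)) = 1.5872
t = (33.632−30.077)/1.5872 = 2.2396
df = 30
p-value (two-sided) = 0.03268
→ bracket: 0.01<=p<0.05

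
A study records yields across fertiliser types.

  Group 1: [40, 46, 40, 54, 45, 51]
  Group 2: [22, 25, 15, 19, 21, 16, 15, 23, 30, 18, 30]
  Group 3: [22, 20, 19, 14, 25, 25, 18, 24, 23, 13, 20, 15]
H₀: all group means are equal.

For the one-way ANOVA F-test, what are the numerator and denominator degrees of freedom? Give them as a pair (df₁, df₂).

k = 3 groups, N = 29 total
df = (k−1, N−k) = (3−1, 29−3) = (2, 26)

degrees of freedom = [2, 26]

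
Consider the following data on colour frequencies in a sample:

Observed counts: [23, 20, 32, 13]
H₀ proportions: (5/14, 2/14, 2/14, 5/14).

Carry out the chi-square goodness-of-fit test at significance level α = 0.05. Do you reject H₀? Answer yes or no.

reject H₀: yes

n = 88; E_i = n·p_i = [31.43, 12.57, 12.57, 31.43]
χ² = (23−31.43)²/31.43 + (20−12.57)²/12.57 + (32−12.57)²/12.57 + (13−31.43)²/31.43 = 47.4818
df = 3
p-value (upper-tail) = 0.00000
At α=0.05: p < α → reject H₀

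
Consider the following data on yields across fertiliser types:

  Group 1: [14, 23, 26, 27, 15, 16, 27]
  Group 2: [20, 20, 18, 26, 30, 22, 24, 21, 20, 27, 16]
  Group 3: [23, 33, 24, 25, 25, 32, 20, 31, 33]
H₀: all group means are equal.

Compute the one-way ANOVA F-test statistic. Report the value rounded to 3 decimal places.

Group means [21.14, 22.18, 27.33], grand mean 23.630
SSB = Σnᵢ(x̄ᵢ−x̄)² = 189.803; SSW = ΣΣ(x−x̄ᵢ)² = 578.494
MSB = 189.803/2 = 94.9014; MSW = 578.494/24 = 24.1039
F = MSB/MSW = 3.9372
df = (2, 24)

test statistic = 3.937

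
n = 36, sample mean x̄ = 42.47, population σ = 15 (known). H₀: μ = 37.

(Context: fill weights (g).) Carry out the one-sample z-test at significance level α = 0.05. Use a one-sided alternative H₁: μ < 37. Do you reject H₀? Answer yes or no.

reject H₀: no

SE = σ/√n = 15/√36 = 2.5000
z = (x̄−μ₀)/SE = (42.47−37)/2.5000 = 2.1880
p-value (one-sided, H₁ less) = 0.98567
At α=0.05: p ≥ α → fail to reject H₀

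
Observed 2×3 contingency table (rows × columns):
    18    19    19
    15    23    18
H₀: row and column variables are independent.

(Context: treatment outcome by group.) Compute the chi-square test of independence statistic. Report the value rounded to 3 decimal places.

Row totals [56, 56], col totals [33, 42, 37], n=112
χ² = (18−16.50)²/16.50 + (19−21.00)²/21.00 + (19−18.50)²/18.50 + (15−16.50)²/16.50 + (23−21.00)²/21.00 + (18−18.50)²/18.50 = 0.6807
df = 2

test statistic = 0.681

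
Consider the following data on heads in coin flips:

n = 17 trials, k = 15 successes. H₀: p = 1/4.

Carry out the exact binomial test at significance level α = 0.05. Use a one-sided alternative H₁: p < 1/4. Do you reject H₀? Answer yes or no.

reject H₀: no

Exact binomial: n=17, k=15, p₀=1/4=0.2500
P(X≤15) from Σ C(n,i)·p₀^i·(1−p₀)^(n−i)
p-value (one-sided, H₁ less) = 1.00000
At α=0.05: p ≥ α → fail to reject H₀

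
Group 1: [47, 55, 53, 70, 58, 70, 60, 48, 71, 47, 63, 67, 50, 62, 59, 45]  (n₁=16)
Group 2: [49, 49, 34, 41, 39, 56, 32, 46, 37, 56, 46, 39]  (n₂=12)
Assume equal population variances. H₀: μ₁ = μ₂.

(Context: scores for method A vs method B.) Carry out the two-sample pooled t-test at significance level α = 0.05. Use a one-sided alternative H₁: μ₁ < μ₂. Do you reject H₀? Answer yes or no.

reject H₀: no

x̄₁=57.812, s₁=8.916, n₁=16
x̄₂=43.667, s₂=7.958, n₂=12
s_p² = [15·8.916² + 11·7.958²]/26 = 72.6579
SE = √(s_p²·(1/16+1/12)) = 3.2551
t = (57.812−43.667)/3.2551 = 4.3457
df = 26
p-value (one-sided, H₁ less) = 0.99991
At α=0.05: p ≥ α → fail to reject H₀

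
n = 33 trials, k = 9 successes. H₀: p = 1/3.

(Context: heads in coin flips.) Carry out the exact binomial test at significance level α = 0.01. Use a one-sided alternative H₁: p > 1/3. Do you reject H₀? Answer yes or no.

reject H₀: no

Exact binomial: n=33, k=9, p₀=1/3=0.3333
P(X≥9) from Σ C(n,i)·p₀^i·(1−p₀)^(n−i)
p-value (one-sided, H₁ greater) = 0.82119
At α=0.01: p ≥ α → fail to reject H₀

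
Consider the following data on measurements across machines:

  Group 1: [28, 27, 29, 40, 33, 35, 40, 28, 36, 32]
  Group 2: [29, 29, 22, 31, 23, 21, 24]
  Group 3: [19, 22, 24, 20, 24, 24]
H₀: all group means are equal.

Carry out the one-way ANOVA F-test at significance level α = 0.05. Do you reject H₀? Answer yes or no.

reject H₀: yes

Group means [32.80, 25.57, 22.17], grand mean 27.826
SSB = Σnᵢ(x̄ᵢ−x̄)² = 475.157; SSW = ΣΣ(x−x̄ᵢ)² = 334.148
MSB = 475.157/2 = 237.5784; MSW = 334.148/20 = 16.7074
F = MSB/MSW = 14.2200
df = (2, 20)
p-value (upper-tail) = 0.00014
At α=0.05: p < α → reject H₀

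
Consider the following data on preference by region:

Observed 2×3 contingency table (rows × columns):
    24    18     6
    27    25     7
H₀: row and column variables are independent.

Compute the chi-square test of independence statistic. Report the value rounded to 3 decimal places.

Row totals [48, 59], col totals [51, 43, 13], n=107
χ² = (24−22.88)²/22.88 + (18−19.29)²/19.29 + (6−5.83)²/5.83 + (27−28.12)²/28.12 + (25−23.71)²/23.71 + (7−7.17)²/7.17 = 0.2649
df = 2

test statistic = 0.265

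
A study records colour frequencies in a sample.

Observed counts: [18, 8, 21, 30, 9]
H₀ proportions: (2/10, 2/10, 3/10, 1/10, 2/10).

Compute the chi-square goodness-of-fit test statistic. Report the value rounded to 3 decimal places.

n = 86; E_i = n·p_i = [17.20, 17.20, 25.80, 8.60, 17.20]
χ² = (18−17.20)²/17.20 + (8−17.20)²/17.20 + (21−25.80)²/25.80 + (30−8.60)²/8.60 + (9−17.20)²/17.20 = 63.0116
df = 4

test statistic = 63.012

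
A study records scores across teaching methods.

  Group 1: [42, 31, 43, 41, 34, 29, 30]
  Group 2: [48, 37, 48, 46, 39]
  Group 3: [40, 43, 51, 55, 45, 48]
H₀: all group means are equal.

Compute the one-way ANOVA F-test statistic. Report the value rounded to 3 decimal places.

test statistic = 6.797

Group means [35.71, 43.60, 47.00], grand mean 41.667
SSB = Σnᵢ(x̄ᵢ−x̄)² = 437.371; SSW = ΣΣ(x−x̄ᵢ)² = 482.629
MSB = 437.371/2 = 218.6857; MSW = 482.629/15 = 32.1752
F = MSB/MSW = 6.7967
df = (2, 15)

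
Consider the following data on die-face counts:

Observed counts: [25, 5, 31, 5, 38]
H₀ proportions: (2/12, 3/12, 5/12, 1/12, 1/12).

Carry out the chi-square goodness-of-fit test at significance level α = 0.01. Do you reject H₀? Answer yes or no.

reject H₀: yes

n = 104; E_i = n·p_i = [17.33, 26.00, 43.33, 8.67, 8.67]
χ² = (25−17.33)²/17.33 + (5−26.00)²/26.00 + (31−43.33)²/43.33 + (5−8.67)²/8.67 + (38−8.67)²/8.67 = 124.6962
df = 4
p-value (upper-tail) = 0.00000
At α=0.01: p < α → reject H₀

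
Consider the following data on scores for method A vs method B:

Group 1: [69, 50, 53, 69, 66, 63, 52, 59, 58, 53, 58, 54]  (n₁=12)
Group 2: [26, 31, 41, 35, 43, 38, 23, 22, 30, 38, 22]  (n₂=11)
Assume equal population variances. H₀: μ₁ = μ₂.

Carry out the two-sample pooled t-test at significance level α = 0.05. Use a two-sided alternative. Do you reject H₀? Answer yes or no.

x̄₁=58.667, s₁=6.692, n₁=12
x̄₂=31.727, s₂=7.773, n₂=11
s_p² = [11·6.692² + 10·7.773²]/21 = 52.2309
SE = √(s_p²·(1/12+1/11)) = 3.0168
t = (58.667−31.727)/3.0168 = 8.9299
df = 21
p-value (two-sided) = 0.00000
At α=0.05: p < α → reject H₀

reject H₀: yes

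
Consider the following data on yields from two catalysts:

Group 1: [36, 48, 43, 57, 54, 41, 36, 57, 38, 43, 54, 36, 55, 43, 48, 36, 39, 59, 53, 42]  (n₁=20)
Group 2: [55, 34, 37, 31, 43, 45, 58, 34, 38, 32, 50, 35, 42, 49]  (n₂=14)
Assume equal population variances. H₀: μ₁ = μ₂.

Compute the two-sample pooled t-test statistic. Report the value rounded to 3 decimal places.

test statistic = 1.459

x̄₁=45.900, s₁=8.136, n₁=20
x̄₂=41.643, s₂=8.705, n₂=14
s_p² = [19·8.136² + 13·8.705²]/32 = 70.0942
SE = √(s_p²·(1/20+1/14)) = 2.9174
t = (45.900−41.643)/2.9174 = 1.4592
df = 32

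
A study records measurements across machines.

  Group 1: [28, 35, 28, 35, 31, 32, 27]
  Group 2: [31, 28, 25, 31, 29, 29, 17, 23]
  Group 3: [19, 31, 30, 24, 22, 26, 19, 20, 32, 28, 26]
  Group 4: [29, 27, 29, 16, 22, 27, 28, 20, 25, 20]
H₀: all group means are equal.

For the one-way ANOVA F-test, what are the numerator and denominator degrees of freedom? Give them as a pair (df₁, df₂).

k = 4 groups, N = 36 total
df = (k−1, N−k) = (4−1, 36−4) = (3, 32)

degrees of freedom = [3, 32]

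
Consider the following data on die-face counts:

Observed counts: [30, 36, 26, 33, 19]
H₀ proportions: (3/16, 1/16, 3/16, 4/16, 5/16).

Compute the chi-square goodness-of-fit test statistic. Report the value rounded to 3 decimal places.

test statistic = 96.643

n = 144; E_i = n·p_i = [27.00, 9.00, 27.00, 36.00, 45.00]
χ² = (30−27.00)²/27.00 + (36−9.00)²/9.00 + (26−27.00)²/27.00 + (33−36.00)²/36.00 + (19−45.00)²/45.00 = 96.6426
df = 4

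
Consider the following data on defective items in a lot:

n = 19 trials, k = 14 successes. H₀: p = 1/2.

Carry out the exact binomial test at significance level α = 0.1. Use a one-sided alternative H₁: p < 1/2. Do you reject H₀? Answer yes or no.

reject H₀: no

Exact binomial: n=19, k=14, p₀=1/2=0.5000
P(X≤14) from Σ C(n,i)·p₀^i·(1−p₀)^(n−i)
p-value (one-sided, H₁ less) = 0.99039
At α=0.1: p ≥ α → fail to reject H₀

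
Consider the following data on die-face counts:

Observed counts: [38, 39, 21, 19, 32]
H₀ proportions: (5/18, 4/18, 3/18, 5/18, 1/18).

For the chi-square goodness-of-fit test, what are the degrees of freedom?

degrees of freedom = 4

df = k − 1 = 5 − 1 = 4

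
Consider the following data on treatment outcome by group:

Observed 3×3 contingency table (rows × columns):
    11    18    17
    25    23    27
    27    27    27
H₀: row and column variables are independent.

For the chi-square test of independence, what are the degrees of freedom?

df = (r−1)(c−1) = (3−1)·(3−1) = 4

degrees of freedom = 4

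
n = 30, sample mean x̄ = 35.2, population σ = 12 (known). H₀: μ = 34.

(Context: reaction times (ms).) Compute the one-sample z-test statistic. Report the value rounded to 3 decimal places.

SE = σ/√n = 12/√30 = 2.1909
z = (x̄−μ₀)/SE = (35.2−34)/2.1909 = 0.5477

test statistic = 0.548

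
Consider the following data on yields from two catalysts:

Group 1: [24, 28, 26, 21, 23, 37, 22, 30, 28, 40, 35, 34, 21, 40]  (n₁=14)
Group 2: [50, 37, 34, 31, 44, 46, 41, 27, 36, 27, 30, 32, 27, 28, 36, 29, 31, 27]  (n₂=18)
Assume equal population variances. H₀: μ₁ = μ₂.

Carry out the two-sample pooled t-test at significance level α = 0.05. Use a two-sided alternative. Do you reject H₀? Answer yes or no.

x̄₁=29.214, s₁=6.886, n₁=14
x̄₂=34.056, s₂=7.116, n₂=18
s_p² = [13·6.886² + 17·7.116²]/30 = 49.2434
SE = √(s_p²·(1/14+1/18)) = 2.5006
t = (29.214−34.056)/2.5006 = -1.9360
df = 30
p-value (two-sided) = 0.06234
At α=0.05: p ≥ α → fail to reject H₀

reject H₀: no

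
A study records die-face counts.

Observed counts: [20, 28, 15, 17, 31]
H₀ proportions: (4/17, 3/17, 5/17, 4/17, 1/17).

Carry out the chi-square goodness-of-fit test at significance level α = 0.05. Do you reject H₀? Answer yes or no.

n = 111; E_i = n·p_i = [26.12, 19.59, 32.65, 26.12, 6.53]
χ² = (20−26.12)²/26.12 + (28−19.59)²/19.59 + (15−32.65)²/32.65 + (17−26.12)²/26.12 + (31−6.53)²/6.53 = 109.4767
df = 4
p-value (upper-tail) = 0.00000
At α=0.05: p < α → reject H₀

reject H₀: yes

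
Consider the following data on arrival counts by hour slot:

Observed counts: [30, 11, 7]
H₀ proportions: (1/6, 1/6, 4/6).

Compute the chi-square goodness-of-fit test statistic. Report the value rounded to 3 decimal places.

test statistic = 81.156

n = 48; E_i = n·p_i = [8.00, 8.00, 32.00]
χ² = (30−8.00)²/8.00 + (11−8.00)²/8.00 + (7−32.00)²/32.00 = 81.1562
df = 2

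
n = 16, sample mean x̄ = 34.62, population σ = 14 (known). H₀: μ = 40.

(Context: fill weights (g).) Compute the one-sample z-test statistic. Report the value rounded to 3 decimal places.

test statistic = -1.537

SE = σ/√n = 14/√16 = 3.5000
z = (x̄−μ₀)/SE = (34.62−40)/3.5000 = -1.5371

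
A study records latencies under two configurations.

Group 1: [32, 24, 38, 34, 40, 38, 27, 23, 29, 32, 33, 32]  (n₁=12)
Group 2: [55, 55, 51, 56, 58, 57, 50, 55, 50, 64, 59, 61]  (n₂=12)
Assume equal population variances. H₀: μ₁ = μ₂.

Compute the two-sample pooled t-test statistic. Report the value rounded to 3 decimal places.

x̄₁=31.833, s₁=5.391, n₁=12
x̄₂=55.917, s₂=4.295, n₂=12
s_p² = [11·5.391² + 11·4.295²]/22 = 23.7538
SE = √(s_p²·(1/12+1/12)) = 1.9897
t = (31.833−55.917)/1.9897 = -12.1039
df = 22

test statistic = -12.104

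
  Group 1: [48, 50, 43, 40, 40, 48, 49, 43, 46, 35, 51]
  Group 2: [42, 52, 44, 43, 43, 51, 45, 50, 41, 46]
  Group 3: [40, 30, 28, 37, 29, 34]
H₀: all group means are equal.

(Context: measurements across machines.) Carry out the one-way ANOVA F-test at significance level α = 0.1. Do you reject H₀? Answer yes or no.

reject H₀: yes

Group means [44.82, 45.70, 33.00], grand mean 42.519
SSB = Σnᵢ(x̄ᵢ−x̄)² = 703.004; SSW = ΣΣ(x−x̄ᵢ)² = 509.736
MSB = 703.004/2 = 351.5022; MSW = 509.736/24 = 21.2390
F = MSB/MSW = 16.5498
df = (2, 24)
p-value (upper-tail) = 0.00003
At α=0.1: p < α → reject H₀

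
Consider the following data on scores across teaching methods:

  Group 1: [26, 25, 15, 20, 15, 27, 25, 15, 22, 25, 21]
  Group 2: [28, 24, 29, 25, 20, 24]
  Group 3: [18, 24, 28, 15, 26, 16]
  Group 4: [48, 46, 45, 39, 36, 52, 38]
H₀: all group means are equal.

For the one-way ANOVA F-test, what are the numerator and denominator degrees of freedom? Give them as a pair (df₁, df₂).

k = 4 groups, N = 30 total
df = (k−1, N−k) = (4−1, 30−4) = (3, 26)

degrees of freedom = [3, 26]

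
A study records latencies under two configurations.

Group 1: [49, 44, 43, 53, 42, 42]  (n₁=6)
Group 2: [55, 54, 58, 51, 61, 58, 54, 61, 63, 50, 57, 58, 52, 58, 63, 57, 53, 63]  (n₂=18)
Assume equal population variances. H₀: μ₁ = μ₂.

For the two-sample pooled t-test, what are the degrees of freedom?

degrees of freedom = 22

df = n₁ + n₂ − 2 = 6 + 18 − 2 = 22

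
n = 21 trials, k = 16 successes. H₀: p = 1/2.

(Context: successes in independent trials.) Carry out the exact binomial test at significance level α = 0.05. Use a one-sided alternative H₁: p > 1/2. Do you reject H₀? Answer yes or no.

reject H₀: yes

Exact binomial: n=21, k=16, p₀=1/2=0.5000
P(X≥16) from Σ C(n,i)·p₀^i·(1−p₀)^(n−i)
p-value (one-sided, H₁ greater) = 0.01330
At α=0.05: p < α → reject H₀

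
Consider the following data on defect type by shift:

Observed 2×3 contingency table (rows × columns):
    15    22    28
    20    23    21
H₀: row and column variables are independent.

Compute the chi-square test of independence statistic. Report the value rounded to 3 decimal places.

test statistic = 1.729

Row totals [65, 64], col totals [35, 45, 49], n=129
χ² = (15−17.64)²/17.64 + (22−22.67)²/22.67 + (28−24.69)²/24.69 + (20−17.36)²/17.36 + (23−22.33)²/22.33 + (21−24.31)²/24.31 = 1.7289
df = 2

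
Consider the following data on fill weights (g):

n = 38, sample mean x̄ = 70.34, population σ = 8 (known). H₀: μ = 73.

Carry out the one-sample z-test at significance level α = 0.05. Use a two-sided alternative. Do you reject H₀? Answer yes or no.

SE = σ/√n = 8/√38 = 1.2978
z = (x̄−μ₀)/SE = (70.34−73)/1.2978 = -2.0497
p-value (two-sided) = 0.04040
At α=0.05: p < α → reject H₀

reject H₀: yes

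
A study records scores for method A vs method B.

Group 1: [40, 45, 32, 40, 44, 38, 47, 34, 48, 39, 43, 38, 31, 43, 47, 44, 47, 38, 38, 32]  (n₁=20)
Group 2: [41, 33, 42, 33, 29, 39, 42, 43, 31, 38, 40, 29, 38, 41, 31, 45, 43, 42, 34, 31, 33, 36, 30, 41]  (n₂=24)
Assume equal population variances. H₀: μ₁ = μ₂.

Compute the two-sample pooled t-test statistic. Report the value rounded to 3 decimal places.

x̄₁=40.400, s₁=5.355, n₁=20
x̄₂=36.875, s₂=5.178, n₂=24
s_p² = [19·5.355² + 23·5.178²]/42 = 27.6530
SE = √(s_p²·(1/20+1/24)) = 1.5921
t = (40.400−36.875)/1.5921 = 2.2140
df = 42

test statistic = 2.214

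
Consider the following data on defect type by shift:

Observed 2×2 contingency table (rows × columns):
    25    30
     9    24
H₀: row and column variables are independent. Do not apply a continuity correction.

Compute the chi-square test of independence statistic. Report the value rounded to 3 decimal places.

Row totals [55, 33], col totals [34, 54], n=88
χ² = (25−21.25)²/21.25 + (30−33.75)²/33.75 + (9−12.75)²/12.75 + (24−20.25)²/20.25 = 2.8758
df = 1

test statistic = 2.876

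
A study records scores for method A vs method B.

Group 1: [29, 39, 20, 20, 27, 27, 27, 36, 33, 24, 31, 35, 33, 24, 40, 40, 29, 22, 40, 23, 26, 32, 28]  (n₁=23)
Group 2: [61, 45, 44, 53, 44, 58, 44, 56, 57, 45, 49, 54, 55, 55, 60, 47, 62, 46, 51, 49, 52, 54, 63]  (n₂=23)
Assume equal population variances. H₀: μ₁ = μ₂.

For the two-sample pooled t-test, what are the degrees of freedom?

degrees of freedom = 44

df = n₁ + n₂ − 2 = 23 + 23 − 2 = 44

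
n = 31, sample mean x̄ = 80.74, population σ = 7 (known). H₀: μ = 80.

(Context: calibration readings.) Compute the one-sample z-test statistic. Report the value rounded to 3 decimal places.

SE = σ/√n = 7/√31 = 1.2572
z = (x̄−μ₀)/SE = (80.74−80)/1.2572 = 0.5886

test statistic = 0.589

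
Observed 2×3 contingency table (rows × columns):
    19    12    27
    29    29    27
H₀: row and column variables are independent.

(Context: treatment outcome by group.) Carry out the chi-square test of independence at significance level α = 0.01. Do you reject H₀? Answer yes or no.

Row totals [58, 85], col totals [48, 41, 54], n=143
χ² = (19−19.47)²/19.47 + (12−16.63)²/16.63 + (27−21.90)²/21.90 + (29−28.53)²/28.53 + (29−24.37)²/24.37 + (27−32.10)²/32.10 = 4.1833
df = 2
p-value (upper-tail) = 0.12348
At α=0.01: p ≥ α → fail to reject H₀

reject H₀: no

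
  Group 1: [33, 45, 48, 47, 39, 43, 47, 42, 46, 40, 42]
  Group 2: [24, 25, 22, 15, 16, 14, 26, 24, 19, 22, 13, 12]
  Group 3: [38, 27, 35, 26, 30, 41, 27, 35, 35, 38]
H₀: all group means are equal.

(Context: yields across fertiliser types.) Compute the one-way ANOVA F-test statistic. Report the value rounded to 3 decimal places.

test statistic = 65.682

Group means [42.91, 19.33, 33.20], grand mean 31.394
SSB = Σnᵢ(x̄ᵢ−x̄)² = 3236.703; SSW = ΣΣ(x−x̄ᵢ)² = 739.176
MSB = 3236.703/2 = 1618.3515; MSW = 739.176/30 = 24.6392
F = MSB/MSW = 65.6820
df = (2, 30)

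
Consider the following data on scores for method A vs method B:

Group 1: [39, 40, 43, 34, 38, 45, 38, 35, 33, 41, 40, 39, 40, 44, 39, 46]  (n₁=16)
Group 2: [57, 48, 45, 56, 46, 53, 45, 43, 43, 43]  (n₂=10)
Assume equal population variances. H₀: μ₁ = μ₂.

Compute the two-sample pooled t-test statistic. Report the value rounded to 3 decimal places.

test statistic = -4.626

x̄₁=39.625, s₁=3.704, n₁=16
x̄₂=47.900, s₂=5.446, n₂=10
s_p² = [15·3.704² + 9·5.446²]/24 = 19.6938
SE = √(s_p²·(1/16+1/10)) = 1.7889
t = (39.625−47.900)/1.7889 = -4.6257
df = 24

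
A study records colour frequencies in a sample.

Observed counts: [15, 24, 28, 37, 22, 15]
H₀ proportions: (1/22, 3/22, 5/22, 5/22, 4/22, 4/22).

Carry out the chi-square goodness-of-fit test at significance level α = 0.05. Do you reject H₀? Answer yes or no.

n = 141; E_i = n·p_i = [6.41, 19.23, 32.05, 32.05, 25.64, 25.64]
χ² = (15−6.41)²/6.41 + (24−19.23)²/19.23 + (28−32.05)²/32.05 + (37−32.05)²/32.05 + (22−25.64)²/25.64 + (15−25.64)²/25.64 = 18.9057
df = 5
p-value (upper-tail) = 0.00200
At α=0.05: p < α → reject H₀

reject H₀: yes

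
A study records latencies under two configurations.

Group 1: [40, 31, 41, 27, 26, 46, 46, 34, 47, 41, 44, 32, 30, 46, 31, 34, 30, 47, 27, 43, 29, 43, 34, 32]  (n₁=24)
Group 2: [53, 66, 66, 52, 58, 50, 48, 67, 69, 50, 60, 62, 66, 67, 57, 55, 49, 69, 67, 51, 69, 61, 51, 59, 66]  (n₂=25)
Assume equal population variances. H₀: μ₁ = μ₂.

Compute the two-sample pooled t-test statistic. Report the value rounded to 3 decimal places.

test statistic = -10.843

x̄₁=36.708, s₁=7.328, n₁=24
x̄₂=59.520, s₂=7.394, n₂=25
s_p² = [23·7.328² + 24·7.394²]/47 = 54.1957
SE = √(s_p²·(1/24+1/25)) = 2.1038
t = (36.708−59.520)/2.1038 = -10.8431
df = 47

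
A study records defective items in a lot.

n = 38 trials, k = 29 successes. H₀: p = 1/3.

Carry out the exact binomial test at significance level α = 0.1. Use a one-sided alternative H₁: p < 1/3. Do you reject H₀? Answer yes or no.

reject H₀: no

Exact binomial: n=38, k=29, p₀=1/3=0.3333
P(X≤29) from Σ C(n,i)·p₀^i·(1−p₀)^(n−i)
p-value (one-sided, H₁ less) = 1.00000
At α=0.1: p ≥ α → fail to reject H₀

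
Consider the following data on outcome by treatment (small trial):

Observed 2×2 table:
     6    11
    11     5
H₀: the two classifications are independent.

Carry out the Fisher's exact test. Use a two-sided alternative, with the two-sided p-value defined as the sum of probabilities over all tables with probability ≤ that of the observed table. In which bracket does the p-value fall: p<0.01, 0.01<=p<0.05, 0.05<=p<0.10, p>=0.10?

Margins: r₁=17, r₂=16, c₁=17, c₂=16, n=33
p_obs = C(17,6)·C(16,11)/C(33,17); sum pmf over tables with pmf ≤ p_obs
p-value (two-sided) = 0.08441
→ bracket: 0.05<=p<0.10

p-value bracket: 0.05<=p<0.10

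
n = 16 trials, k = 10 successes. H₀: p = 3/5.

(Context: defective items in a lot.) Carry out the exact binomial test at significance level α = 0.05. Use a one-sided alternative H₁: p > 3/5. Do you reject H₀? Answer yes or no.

Exact binomial: n=16, k=10, p₀=3/5=0.6000
P(X≥10) from Σ C(n,i)·p₀^i·(1−p₀)^(n−i)
p-value (one-sided, H₁ greater) = 0.52717
At α=0.05: p ≥ α → fail to reject H₀

reject H₀: no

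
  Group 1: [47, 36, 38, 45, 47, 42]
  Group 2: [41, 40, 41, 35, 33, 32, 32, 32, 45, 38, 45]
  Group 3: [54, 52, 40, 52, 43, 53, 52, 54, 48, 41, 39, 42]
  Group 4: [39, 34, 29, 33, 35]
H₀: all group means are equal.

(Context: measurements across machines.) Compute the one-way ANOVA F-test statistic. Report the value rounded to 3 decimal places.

Group means [42.50, 37.64, 47.50, 34.00], grand mean 41.441
SSB = Σnᵢ(x̄ᵢ−x̄)² = 883.337; SSW = ΣΣ(x−x̄ᵢ)² = 819.045
MSB = 883.337/3 = 294.4456; MSW = 819.045/30 = 27.3015
F = MSB/MSW = 10.7850
df = (3, 30)

test statistic = 10.785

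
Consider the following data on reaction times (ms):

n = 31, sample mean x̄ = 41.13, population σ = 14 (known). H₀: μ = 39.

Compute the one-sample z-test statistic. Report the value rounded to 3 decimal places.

test statistic = 0.847

SE = σ/√n = 14/√31 = 2.5145
z = (x̄−μ₀)/SE = (41.13−39)/2.5145 = 0.8471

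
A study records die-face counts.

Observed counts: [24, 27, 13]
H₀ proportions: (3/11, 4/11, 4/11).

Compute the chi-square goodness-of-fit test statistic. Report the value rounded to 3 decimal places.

test statistic = 7.586

n = 64; E_i = n·p_i = [17.45, 23.27, 23.27]
χ² = (24−17.45)²/17.45 + (27−23.27)²/23.27 + (13−23.27)²/23.27 = 7.5859
df = 2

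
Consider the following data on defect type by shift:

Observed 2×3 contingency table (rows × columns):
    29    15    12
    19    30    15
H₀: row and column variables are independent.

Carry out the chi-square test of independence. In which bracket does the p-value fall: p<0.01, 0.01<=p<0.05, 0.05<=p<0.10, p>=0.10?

p-value bracket: 0.01<=p<0.05

Row totals [56, 64], col totals [48, 45, 27], n=120
χ² = (29−22.40)²/22.40 + (15−21.00)²/21.00 + (12−12.60)²/12.60 + (19−25.60)²/25.60 + (30−24.00)²/24.00 + (15−14.40)²/14.40 = 6.9141
df = 2
p-value (upper-tail) = 0.03152
→ bracket: 0.01<=p<0.05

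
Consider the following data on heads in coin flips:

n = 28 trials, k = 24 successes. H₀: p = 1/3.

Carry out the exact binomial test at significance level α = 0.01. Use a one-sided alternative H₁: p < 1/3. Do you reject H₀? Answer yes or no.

Exact binomial: n=28, k=24, p₀=1/3=0.3333
P(X≤24) from Σ C(n,i)·p₀^i·(1−p₀)^(n−i)
p-value (one-sided, H₁ less) = 1.00000
At α=0.01: p ≥ α → fail to reject H₀

reject H₀: no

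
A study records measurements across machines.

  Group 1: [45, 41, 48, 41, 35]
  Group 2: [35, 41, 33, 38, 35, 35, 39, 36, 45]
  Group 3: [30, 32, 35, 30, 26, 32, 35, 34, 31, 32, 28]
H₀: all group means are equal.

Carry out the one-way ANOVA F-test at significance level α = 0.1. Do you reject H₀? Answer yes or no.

Group means [42.00, 37.44, 31.36], grand mean 35.680
SSB = Σnᵢ(x̄ᵢ−x̄)² = 432.672; SSW = ΣΣ(x−x̄ᵢ)² = 286.768
MSB = 432.672/2 = 216.3362; MSW = 286.768/22 = 13.0349
F = MSB/MSW = 16.5967
df = (2, 22)
p-value (upper-tail) = 0.00004
At α=0.1: p < α → reject H₀

reject H₀: yes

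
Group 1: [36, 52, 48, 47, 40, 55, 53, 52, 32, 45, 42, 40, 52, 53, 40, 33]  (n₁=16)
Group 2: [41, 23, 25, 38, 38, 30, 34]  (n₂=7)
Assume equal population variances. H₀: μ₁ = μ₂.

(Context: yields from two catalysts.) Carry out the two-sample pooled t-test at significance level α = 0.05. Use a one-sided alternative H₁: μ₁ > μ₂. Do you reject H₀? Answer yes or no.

reject H₀: yes

x̄₁=45.000, s₁=7.598, n₁=16
x̄₂=32.714, s₂=6.921, n₂=7
s_p² = [15·7.598² + 6·6.921²]/21 = 54.9252
SE = √(s_p²·(1/16+1/7)) = 3.3585
t = (45.000−32.714)/3.3585 = 3.6581
df = 21
p-value (one-sided, H₁ greater) = 0.00073
At α=0.05: p < α → reject H₀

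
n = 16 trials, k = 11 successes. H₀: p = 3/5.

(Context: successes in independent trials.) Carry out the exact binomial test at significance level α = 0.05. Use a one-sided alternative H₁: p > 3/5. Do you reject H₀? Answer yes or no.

Exact binomial: n=16, k=11, p₀=3/5=0.6000
P(X≥11) from Σ C(n,i)·p₀^i·(1−p₀)^(n−i)
p-value (one-sided, H₁ greater) = 0.32884
At α=0.05: p ≥ α → fail to reject H₀

reject H₀: no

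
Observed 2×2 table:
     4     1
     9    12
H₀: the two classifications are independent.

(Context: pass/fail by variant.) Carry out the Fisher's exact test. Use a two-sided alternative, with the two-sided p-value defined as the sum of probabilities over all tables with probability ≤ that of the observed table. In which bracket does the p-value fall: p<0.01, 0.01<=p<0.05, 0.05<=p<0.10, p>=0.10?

p-value bracket: p>=0.10

Margins: r₁=5, r₂=21, c₁=13, c₂=13, n=26
p_obs = C(5,4)·C(21,9)/C(26,13); sum pmf over tables with pmf ≤ p_obs
p-value (two-sided) = 0.32174
→ bracket: p>=0.10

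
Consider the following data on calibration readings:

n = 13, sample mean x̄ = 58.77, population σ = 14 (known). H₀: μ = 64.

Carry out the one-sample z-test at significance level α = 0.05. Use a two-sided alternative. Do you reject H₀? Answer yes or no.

reject H₀: no

SE = σ/√n = 14/√13 = 3.8829
z = (x̄−μ₀)/SE = (58.77−64)/3.8829 = -1.3469
p-value (two-sided) = 0.17800
At α=0.05: p ≥ α → fail to reject H₀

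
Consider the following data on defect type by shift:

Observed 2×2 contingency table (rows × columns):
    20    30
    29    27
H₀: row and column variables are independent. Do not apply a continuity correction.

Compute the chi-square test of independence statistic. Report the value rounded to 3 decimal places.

Row totals [50, 56], col totals [49, 57], n=106
χ² = (20−23.11)²/23.11 + (30−26.89)²/26.89 + (29−25.89)²/25.89 + (27−30.11)²/30.11 = 1.4761
df = 1

test statistic = 1.476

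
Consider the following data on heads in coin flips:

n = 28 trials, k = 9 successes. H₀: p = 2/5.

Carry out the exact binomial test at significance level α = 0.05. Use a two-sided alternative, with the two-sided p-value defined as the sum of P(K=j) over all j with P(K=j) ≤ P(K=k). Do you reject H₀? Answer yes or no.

Exact binomial: n=28, k=9, p₀=2/5=0.4000
P(X=j) = C(n,j)·p₀^j·(1−p₀)^(n−j); p = Σ P(X=j) over j with P(X=j) ≤ P(X=9)
p-value (two-sided) = 0.44566
At α=0.05: p ≥ α → fail to reject H₀

reject H₀: no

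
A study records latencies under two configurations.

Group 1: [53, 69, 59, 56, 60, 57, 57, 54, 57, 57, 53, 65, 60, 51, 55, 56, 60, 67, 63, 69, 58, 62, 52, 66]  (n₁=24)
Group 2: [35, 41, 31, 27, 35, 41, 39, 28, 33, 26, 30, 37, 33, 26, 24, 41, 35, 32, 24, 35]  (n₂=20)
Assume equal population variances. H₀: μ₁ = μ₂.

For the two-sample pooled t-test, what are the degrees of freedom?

df = n₁ + n₂ − 2 = 24 + 20 − 2 = 42

degrees of freedom = 42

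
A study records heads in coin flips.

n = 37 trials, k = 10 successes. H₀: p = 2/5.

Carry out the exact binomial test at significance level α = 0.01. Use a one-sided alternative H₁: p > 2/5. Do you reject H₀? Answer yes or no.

Exact binomial: n=37, k=10, p₀=2/5=0.4000
P(X≥10) from Σ C(n,i)·p₀^i·(1−p₀)^(n−i)
p-value (one-sided, H₁ greater) = 0.96521
At α=0.01: p ≥ α → fail to reject H₀

reject H₀: no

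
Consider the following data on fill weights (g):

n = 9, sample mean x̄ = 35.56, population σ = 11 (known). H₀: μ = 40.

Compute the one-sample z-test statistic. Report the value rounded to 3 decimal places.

test statistic = -1.211

SE = σ/√n = 11/√9 = 3.6667
z = (x̄−μ₀)/SE = (35.56−40)/3.6667 = -1.2109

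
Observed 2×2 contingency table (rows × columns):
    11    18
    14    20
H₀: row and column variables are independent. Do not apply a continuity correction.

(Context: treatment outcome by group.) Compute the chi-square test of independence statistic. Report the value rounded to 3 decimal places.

Row totals [29, 34], col totals [25, 38], n=63
χ² = (11−11.51)²/11.51 + (18−17.49)²/17.49 + (14−13.49)²/13.49 + (20−20.51)²/20.51 = 0.0689
df = 1

test statistic = 0.069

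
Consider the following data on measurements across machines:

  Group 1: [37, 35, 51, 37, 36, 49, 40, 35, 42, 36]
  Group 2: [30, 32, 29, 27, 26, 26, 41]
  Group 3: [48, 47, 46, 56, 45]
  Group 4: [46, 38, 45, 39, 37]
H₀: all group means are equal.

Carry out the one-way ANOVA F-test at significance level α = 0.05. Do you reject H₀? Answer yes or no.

reject H₀: yes

Group means [39.80, 30.14, 48.40, 41.00], grand mean 39.111
SSB = Σnᵢ(x̄ᵢ−x̄)² = 1017.010; SSW = ΣΣ(x−x̄ᵢ)² = 619.657
MSB = 1017.010/3 = 339.0032; MSW = 619.657/23 = 26.9416
F = MSB/MSW = 12.5829
df = (3, 23)
p-value (upper-tail) = 0.00004
At α=0.05: p < α → reject H₀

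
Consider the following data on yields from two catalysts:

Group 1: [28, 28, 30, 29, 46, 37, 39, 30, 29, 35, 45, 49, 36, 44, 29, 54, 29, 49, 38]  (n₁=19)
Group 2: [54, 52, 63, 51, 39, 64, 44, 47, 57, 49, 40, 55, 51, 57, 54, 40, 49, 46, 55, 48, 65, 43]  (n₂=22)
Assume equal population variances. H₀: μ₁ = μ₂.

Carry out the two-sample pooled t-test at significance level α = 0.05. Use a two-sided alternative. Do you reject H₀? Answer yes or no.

reject H₀: yes

x̄₁=37.053, s₁=8.488, n₁=19
x̄₂=51.045, s₂=7.524, n₂=22
s_p² = [18·8.488² + 21·7.524²]/39 = 63.7411
SE = √(s_p²·(1/19+1/22)) = 2.5004
t = (37.053−51.045)/2.5004 = -5.5962
df = 39
p-value (two-sided) = 0.00000
At α=0.05: p < α → reject H₀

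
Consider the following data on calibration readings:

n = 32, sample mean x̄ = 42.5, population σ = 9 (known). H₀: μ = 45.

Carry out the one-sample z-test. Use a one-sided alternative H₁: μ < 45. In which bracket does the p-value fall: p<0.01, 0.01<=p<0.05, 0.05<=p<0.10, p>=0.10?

p-value bracket: 0.05<=p<0.10

SE = σ/√n = 9/√32 = 1.5910
z = (x̄−μ₀)/SE = (42.5−45)/1.5910 = -1.5713
p-value (one-sided, H₁ less) = 0.05805
→ bracket: 0.05<=p<0.10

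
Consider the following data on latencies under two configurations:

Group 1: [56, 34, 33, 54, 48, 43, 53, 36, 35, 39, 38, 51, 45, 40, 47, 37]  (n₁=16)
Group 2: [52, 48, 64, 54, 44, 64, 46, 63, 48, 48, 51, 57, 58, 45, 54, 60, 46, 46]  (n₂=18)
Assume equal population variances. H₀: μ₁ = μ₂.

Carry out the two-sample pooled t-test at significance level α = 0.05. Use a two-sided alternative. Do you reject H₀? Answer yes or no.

x̄₁=43.062, s₁=7.655, n₁=16
x̄₂=52.667, s₂=6.877, n₂=18
s_p² = [15·7.655² + 17·6.877²]/32 = 52.5918
SE = √(s_p²·(1/16+1/18)) = 2.4917
t = (43.062−52.667)/2.4917 = -3.8544
df = 32
p-value (two-sided) = 0.00053
At α=0.05: p < α → reject H₀

reject H₀: yes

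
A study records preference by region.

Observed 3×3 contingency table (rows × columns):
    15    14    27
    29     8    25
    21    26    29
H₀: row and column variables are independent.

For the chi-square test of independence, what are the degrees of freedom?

degrees of freedom = 4

df = (r−1)(c−1) = (3−1)·(3−1) = 4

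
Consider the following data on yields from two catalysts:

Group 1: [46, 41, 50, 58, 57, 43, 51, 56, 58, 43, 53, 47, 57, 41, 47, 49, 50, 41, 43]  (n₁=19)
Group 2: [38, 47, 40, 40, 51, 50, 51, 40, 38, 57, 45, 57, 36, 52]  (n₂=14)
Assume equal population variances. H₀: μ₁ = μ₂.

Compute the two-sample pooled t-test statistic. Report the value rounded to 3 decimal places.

x̄₁=49.000, s₁=6.137, n₁=19
x̄₂=45.857, s₂=7.242, n₂=14
s_p² = [18·6.137² + 13·7.242²]/31 = 43.8618
SE = √(s_p²·(1/19+1/14)) = 2.3327
t = (49.000−45.857)/2.3327 = 1.3473
df = 31

test statistic = 1.347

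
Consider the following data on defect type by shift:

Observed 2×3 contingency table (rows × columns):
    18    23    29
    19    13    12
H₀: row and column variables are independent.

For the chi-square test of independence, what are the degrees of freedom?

degrees of freedom = 2

df = (r−1)(c−1) = (2−1)·(3−1) = 2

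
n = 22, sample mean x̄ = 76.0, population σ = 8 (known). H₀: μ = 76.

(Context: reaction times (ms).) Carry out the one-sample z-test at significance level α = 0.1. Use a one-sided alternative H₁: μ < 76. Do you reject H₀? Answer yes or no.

reject H₀: no

SE = σ/√n = 8/√22 = 1.7056
z = (x̄−μ₀)/SE = (76.0−76)/1.7056 = 0.0000
p-value (one-sided, H₁ less) = 0.50000
At α=0.1: p ≥ α → fail to reject H₀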